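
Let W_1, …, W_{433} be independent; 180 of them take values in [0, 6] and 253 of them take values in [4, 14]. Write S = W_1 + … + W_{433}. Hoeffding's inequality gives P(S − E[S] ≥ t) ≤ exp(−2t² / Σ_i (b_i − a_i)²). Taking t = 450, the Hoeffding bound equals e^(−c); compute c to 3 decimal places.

12.744

Σ(b_i − a_i)² = 180·6² + 253·10² = 31780.
c = 2t² / 31780 = 2·450² / 31780 = 12.7439.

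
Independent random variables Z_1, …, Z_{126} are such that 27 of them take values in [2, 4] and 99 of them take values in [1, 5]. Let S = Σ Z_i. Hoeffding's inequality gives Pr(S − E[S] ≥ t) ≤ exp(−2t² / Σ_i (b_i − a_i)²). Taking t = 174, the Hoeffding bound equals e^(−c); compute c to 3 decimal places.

Σ(b_i − a_i)² = 27·2² + 99·4² = 1692.
c = 2t² / 1692 = 2·174² / 1692 = 35.7872.

35.787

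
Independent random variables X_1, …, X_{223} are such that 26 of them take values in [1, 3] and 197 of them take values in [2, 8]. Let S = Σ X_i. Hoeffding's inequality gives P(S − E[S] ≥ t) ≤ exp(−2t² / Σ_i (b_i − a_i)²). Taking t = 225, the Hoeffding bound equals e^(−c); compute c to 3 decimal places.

14.070

Σ(b_i − a_i)² = 26·2² + 197·6² = 7196.
c = 2t² / 7196 = 2·225² / 7196 = 14.0703.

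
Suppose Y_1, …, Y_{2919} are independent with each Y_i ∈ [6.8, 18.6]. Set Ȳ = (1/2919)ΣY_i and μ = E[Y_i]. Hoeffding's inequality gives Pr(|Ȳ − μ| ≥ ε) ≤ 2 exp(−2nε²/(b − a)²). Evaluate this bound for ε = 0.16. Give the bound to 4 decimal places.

Exponent: 2nε²/(b − a)² = 2·2919·0.16² / 11.8² = 1.07335.
Bound = 2·exp(−1.07335) = 0.68372.

0.6837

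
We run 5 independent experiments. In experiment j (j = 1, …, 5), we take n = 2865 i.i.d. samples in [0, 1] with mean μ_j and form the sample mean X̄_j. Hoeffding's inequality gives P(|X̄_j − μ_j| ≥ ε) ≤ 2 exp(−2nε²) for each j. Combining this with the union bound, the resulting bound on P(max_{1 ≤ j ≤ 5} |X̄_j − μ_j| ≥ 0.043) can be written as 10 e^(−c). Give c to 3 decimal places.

Union bound over the 5 events: P(max_{1 ≤ j ≤ 5} |X̄_j − μ_j| ≥ 0.043) ≤ 5·2·exp(−2nε²) = 10 exp(−2·2865·0.043²).
So c = 2·2865·0.043² = 10.5948.

10.595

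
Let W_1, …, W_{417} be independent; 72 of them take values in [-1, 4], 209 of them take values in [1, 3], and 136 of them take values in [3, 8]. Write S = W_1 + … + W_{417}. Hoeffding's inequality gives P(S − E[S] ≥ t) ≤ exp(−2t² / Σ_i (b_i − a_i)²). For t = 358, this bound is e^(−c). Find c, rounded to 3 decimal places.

42.467

Σ(b_i − a_i)² = 72·5² + 209·2² + 136·5² = 6036.
c = 2t² / 6036 = 2·358² / 6036 = 42.4665.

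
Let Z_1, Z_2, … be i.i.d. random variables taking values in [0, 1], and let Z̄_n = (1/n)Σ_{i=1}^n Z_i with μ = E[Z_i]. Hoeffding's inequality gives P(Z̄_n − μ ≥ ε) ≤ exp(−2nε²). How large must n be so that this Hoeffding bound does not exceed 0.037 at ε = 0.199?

Require exp(−2nε²) ≤ 0.037, i.e. 2nε² ≥ ln(1/0.037) = 3.296837.
So n ≥ 3.296837 / (2·0.199²) = 41.626.
The smallest integer n is 42.

42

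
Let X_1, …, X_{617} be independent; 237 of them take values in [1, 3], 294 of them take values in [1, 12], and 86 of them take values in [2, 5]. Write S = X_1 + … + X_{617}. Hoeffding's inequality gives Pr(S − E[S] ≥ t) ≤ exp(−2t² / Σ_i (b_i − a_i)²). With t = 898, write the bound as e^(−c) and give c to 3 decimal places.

Σ(b_i − a_i)² = 237·2² + 294·11² + 86·3² = 37296.
c = 2t² / 37296 = 2·898² / 37296 = 43.2435.

43.243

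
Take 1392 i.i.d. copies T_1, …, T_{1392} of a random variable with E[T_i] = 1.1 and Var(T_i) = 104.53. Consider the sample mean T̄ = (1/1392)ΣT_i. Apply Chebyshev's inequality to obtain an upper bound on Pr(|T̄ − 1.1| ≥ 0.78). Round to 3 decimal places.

0.123

Var(T̄) = Var(T_i)/n = 104.53/1392 = 0.075093.
Chebyshev: Pr(|T̄ − 1.1| ≥ 0.78) ≤ Var(T̄)/(0.78)² = 104.53/(1392·0.78²) = 0.1234.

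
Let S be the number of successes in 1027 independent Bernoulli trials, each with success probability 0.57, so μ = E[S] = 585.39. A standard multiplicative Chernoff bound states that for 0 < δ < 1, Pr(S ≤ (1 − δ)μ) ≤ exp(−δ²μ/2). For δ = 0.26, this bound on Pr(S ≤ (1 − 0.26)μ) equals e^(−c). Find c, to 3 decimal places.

c = δ²μ/2 = 0.26²·585.39/2 = 19.7862.

19.786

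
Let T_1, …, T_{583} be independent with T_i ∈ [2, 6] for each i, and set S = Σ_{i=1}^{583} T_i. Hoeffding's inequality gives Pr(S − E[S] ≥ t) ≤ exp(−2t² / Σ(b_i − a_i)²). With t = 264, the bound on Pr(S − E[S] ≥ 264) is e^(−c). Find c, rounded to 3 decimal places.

Σ(b_i − a_i)² = 583·(4)² = 9328.
c = 2t²/9328 = 2·264²/9328 = 14.9434.

14.943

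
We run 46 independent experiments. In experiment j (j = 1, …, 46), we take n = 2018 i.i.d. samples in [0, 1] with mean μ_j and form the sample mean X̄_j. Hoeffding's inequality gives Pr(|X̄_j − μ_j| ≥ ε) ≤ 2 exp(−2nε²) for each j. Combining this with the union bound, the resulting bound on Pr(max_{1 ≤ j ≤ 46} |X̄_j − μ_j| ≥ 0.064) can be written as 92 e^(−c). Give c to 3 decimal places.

Union bound over the 46 events: Pr(max_{1 ≤ j ≤ 46} |X̄_j − μ_j| ≥ 0.064) ≤ 46·2·exp(−2nε²) = 92 exp(−2·2018·0.064²).
So c = 2·2018·0.064² = 16.5315.

16.531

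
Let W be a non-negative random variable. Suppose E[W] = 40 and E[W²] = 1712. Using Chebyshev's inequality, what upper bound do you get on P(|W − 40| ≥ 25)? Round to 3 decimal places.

0.179

Var(W) = E[W²] − (E[W])² = 1712 − 1600 = 112.
Chebyshev's inequality: P(|W − μ| ≥ t) ≤ Var(W)/t² = 112/625 = 0.1792.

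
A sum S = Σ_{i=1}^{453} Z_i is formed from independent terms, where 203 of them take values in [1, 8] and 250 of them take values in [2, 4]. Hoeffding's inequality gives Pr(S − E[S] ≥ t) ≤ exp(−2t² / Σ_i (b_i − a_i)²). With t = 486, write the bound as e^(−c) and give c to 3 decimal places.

Σ(b_i − a_i)² = 203·7² + 250·2² = 10947.
c = 2t² / 10947 = 2·486² / 10947 = 43.1526.

43.153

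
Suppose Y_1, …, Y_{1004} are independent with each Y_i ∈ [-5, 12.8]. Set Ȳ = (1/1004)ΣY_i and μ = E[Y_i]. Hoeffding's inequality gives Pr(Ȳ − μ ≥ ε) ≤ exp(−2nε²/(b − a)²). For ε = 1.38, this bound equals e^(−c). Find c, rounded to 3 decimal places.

c = 2nε²/(b − a)² = 2·1004·1.38² / 17.8² = 12.0693.

12.069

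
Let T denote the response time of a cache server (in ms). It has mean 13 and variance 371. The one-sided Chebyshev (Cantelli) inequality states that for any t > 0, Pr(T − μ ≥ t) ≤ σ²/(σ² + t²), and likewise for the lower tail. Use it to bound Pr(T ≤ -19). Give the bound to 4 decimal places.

Here σ² = 371 and t = 32, so σ² + t² = 1395.
Cantelli's bound: 371/1395 = 0.2659.

0.2659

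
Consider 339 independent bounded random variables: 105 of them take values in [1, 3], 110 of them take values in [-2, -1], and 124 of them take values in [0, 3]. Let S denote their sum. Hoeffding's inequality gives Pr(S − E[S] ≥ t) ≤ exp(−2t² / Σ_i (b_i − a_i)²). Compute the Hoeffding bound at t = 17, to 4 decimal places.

Σ(b_i − a_i)² = 105·2² + 110·1² + 124·3² = 1646.
Exponent = 2·17² / 1646 = 0.35115.
Bound = exp(−0.35115) = 0.70388.

0.7039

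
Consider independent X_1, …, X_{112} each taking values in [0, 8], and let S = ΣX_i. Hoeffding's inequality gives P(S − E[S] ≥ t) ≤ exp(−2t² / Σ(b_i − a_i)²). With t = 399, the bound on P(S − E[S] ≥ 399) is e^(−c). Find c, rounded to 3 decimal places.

Σ(b_i − a_i)² = 112·(8)² = 7168.
c = 2t²/7168 = 2·399²/7168 = 44.4199.

44.420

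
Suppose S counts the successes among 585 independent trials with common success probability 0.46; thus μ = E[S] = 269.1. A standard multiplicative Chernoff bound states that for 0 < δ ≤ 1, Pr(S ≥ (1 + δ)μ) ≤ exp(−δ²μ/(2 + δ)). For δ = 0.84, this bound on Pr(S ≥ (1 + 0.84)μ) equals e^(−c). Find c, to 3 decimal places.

66.858

c = δ²μ/(2 + δ) = 0.84²·269.1/(2 + 0.84) = 66.8581.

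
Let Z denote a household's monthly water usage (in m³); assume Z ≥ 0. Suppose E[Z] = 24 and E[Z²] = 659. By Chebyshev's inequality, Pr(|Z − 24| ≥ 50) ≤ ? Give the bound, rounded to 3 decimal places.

0.033

Var(Z) = E[Z²] − (E[Z])² = 659 − 576 = 83.
Chebyshev's inequality: Pr(|Z − μ| ≥ t) ≤ Var(Z)/t² = 83/2500 = 0.0332.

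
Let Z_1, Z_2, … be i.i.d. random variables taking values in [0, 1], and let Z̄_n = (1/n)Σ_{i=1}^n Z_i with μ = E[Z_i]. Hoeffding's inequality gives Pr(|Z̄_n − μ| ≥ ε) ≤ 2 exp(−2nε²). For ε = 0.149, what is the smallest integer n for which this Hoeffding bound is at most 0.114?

Require 2·exp(−2nε²) ≤ 0.114, i.e. 2nε² ≥ ln(2/0.114) = 2.864704.
So n ≥ 2.864704 / (2·0.149²) = 64.517.
The smallest integer n is 65.

65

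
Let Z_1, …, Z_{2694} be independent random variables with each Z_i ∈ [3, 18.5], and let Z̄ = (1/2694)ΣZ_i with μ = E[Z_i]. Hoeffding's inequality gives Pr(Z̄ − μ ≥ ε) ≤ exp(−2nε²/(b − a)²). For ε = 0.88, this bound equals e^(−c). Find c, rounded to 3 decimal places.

17.367

c = 2nε²/(b − a)² = 2·2694·0.88² / 15.5² = 17.3672.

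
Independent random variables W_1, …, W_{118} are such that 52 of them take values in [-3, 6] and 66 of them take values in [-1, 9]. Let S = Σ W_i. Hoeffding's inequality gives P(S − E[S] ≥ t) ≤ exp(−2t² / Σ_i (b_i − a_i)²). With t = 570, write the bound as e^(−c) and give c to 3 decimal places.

60.100

Σ(b_i − a_i)² = 52·9² + 66·10² = 10812.
c = 2t² / 10812 = 2·570² / 10812 = 60.0999.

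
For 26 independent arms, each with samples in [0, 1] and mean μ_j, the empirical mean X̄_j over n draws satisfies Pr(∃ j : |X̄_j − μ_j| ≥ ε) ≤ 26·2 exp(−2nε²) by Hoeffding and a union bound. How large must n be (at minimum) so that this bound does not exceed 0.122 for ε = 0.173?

Need 2·26·exp(−2nε²) ≤ 0.122, i.e. exp(−2nε²) ≤ 0.122/52.
So 2nε² ≥ ln(52/0.122) = 6.054978.
Hence n ≥ 6.054978/(2·0.173²) = 101.156.
The smallest integer n is 102.

102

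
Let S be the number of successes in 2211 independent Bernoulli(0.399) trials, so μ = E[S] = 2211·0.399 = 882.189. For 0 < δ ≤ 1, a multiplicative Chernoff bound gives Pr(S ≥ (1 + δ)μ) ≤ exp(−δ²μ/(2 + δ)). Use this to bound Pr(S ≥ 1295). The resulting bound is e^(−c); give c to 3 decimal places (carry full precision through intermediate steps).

Write 1295 = (1 + δ)μ, so δ = 1295/882.189 − 1 = 0.4679394…
Then the exponent is δ²μ/(2 + δ) = (1295 − μ)² / (μ·(2 + δ)) = 78.271993.

78.272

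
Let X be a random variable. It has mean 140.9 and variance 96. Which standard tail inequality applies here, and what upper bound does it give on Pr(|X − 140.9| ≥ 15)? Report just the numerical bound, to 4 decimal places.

0.4267

Mean and variance are known, so Chebyshev's inequality applies.
Chebyshev: Pr(|X − μ| ≥ t) ≤ Var(X)/t².
Bound = 96 / 225 = 0.4267.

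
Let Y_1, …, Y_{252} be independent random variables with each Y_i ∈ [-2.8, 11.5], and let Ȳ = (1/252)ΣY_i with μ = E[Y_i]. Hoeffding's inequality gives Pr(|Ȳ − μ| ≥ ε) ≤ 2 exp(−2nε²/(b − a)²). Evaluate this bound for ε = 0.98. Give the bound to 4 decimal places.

0.1875

Exponent: 2nε²/(b − a)² = 2·252·0.98² / 14.3² = 2.36707.
Bound = 2·exp(−2.36707) = 0.18751.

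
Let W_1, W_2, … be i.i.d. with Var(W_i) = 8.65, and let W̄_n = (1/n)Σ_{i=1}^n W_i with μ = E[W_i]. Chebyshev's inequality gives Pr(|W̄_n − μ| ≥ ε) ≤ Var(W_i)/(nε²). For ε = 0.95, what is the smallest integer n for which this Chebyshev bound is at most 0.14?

Require 8.65/(n·0.95²) ≤ 0.14, i.e. n ≥ 8.65/(0.14·0.95²) = 68.461.
The smallest integer n is 69.

69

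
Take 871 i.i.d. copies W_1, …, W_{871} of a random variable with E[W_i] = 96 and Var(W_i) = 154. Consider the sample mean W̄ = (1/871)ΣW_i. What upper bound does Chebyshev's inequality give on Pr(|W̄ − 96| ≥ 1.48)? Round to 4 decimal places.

0.0807

Var(W̄) = Var(W_i)/n = 154/871 = 0.17681.
Chebyshev: Pr(|W̄ − 96| ≥ 1.48) ≤ Var(W̄)/(1.48)² = 154/(871·1.48²) = 0.0807.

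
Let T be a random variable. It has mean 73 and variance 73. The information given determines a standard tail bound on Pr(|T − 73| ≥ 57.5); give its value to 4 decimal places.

Mean and variance are known, so Chebyshev's inequality applies.
Chebyshev: Pr(|T − μ| ≥ t) ≤ Var(T)/t².
Bound = 73 / 3306.25 = 0.0221.

0.0221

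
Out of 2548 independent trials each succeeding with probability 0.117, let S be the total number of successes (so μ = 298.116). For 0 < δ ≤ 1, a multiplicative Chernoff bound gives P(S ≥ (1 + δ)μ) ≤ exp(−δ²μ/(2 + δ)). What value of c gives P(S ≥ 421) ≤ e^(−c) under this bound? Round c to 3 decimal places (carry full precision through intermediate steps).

20.999

Write 421 = (1 + δ)μ, so δ = 421/298.116 − 1 = 0.412202…
Then the exponent is δ²μ/(2 + δ) = (421 − μ)² / (μ·(2 + δ)) = 20.998667.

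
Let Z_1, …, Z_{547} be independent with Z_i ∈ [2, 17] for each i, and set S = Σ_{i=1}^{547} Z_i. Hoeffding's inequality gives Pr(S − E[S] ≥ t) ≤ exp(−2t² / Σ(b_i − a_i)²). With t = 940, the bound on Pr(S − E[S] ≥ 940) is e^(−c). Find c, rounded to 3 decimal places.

14.359

Σ(b_i − a_i)² = 547·(15)² = 123075.
c = 2t²/123075 = 2·940²/123075 = 14.3587.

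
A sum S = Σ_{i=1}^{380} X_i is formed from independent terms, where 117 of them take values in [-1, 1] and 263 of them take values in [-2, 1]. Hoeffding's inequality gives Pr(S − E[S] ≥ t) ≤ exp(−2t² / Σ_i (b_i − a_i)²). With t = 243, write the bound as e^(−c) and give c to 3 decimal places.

Σ(b_i − a_i)² = 117·2² + 263·3² = 2835.
c = 2t² / 2835 = 2·243² / 2835 = 41.6571.

41.657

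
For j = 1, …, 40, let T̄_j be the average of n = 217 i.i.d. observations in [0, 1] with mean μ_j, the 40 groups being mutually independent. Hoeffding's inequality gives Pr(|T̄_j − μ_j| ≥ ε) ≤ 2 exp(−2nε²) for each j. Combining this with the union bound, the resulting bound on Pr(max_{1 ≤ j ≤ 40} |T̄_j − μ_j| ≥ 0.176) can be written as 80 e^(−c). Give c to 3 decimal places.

Union bound over the 40 events: Pr(max_{1 ≤ j ≤ 40} |T̄_j − μ_j| ≥ 0.176) ≤ 40·2·exp(−2nε²) = 80 exp(−2·217·0.176²).
So c = 2·217·0.176² = 13.4436.

13.444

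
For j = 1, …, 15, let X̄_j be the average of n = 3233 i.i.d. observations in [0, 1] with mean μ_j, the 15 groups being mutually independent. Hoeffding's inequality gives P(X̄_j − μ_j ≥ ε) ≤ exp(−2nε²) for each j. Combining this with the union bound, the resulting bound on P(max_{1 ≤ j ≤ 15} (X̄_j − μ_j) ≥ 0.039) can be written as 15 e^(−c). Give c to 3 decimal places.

Union bound over the 15 events: P(max_{1 ≤ j ≤ 15} (X̄_j − μ_j) ≥ 0.039) ≤ 15·exp(−2nε²) = 15 exp(−2·3233·0.039²).
So c = 2·3233·0.039² = 9.8348.

9.835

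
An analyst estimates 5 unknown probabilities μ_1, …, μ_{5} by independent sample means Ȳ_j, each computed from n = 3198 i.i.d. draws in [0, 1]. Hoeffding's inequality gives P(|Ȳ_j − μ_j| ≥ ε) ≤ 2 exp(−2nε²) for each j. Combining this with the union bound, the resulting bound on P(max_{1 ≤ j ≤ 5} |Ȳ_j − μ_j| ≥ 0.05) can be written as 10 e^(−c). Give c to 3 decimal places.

15.990

Union bound over the 5 events: P(max_{1 ≤ j ≤ 5} |Ȳ_j − μ_j| ≥ 0.05) ≤ 5·2·exp(−2nε²) = 10 exp(−2·3198·0.05²).
So c = 2·3198·0.05² = 15.9900.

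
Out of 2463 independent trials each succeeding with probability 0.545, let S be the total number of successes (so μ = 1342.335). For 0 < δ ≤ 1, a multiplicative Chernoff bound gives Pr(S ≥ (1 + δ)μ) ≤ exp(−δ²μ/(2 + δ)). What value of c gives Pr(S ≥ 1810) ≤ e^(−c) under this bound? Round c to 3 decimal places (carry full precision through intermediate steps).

Write 1810 = (1 + δ)μ, so δ = 1810/1342.335 − 1 = 0.3483966…
Then the exponent is δ²μ/(2 + δ) = (1810 − μ)² / (μ·(2 + δ)) = 69.380492.

69.380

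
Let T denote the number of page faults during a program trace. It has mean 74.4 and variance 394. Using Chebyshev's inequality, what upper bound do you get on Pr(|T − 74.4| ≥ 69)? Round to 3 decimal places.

Chebyshev: Pr(|T − μ| ≥ t) ≤ Var(T)/t².
Bound = 394 / 4761 = 0.0828.

0.083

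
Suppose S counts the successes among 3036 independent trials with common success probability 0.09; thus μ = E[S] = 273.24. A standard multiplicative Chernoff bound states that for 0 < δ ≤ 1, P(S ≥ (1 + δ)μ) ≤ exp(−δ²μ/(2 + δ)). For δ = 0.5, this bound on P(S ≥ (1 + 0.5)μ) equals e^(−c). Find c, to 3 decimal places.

27.324

c = δ²μ/(2 + δ) = 0.5²·273.24/(2 + 0.5) = 27.3240.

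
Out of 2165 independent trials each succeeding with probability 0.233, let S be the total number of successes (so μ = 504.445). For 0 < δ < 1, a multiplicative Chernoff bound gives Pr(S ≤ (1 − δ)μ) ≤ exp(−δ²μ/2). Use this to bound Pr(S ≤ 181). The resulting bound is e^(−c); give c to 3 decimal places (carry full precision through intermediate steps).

103.695

Write 181 = (1 − δ)μ, so δ = 1 − 181/504.445 = 0.6411898…
Then the exponent is δ²μ/2 = (μ − 181)²/(2μ) = 103.694821.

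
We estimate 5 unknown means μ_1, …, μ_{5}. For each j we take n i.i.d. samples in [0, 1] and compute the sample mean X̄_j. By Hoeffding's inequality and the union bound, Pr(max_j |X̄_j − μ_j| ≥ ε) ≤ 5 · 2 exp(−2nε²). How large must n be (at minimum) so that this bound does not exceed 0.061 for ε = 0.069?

536

Need 2·5·exp(−2nε²) ≤ 0.061, i.e. exp(−2nε²) ≤ 0.061/10.
So 2nε² ≥ ln(10/0.061) = 5.099467.
Hence n ≥ 5.099467/(2·0.069²) = 535.546.
The smallest integer n is 536.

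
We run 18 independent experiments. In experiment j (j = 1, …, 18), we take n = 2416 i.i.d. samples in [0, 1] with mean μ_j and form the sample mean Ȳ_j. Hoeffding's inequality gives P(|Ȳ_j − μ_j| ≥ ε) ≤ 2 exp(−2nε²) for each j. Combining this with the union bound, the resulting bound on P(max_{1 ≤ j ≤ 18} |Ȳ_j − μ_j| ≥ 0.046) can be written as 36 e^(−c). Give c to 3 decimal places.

10.225

Union bound over the 18 events: P(max_{1 ≤ j ≤ 18} |Ȳ_j − μ_j| ≥ 0.046) ≤ 18·2·exp(−2nε²) = 36 exp(−2·2416·0.046²).
So c = 2·2416·0.046² = 10.2245.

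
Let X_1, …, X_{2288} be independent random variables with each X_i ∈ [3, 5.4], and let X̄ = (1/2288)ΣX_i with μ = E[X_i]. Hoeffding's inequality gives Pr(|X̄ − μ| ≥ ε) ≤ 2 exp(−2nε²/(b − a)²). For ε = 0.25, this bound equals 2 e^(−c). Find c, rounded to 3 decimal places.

49.653

c = 2nε²/(b − a)² = 2·2288·0.25² / 2.4² = 49.6528.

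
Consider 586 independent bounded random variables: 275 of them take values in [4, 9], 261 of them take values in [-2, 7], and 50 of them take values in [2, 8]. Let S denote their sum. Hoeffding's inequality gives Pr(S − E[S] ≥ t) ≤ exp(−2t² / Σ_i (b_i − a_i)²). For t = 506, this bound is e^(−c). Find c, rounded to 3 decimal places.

17.174

Σ(b_i − a_i)² = 275·5² + 261·9² + 50·6² = 29816.
c = 2t² / 29816 = 2·506² / 29816 = 17.1744.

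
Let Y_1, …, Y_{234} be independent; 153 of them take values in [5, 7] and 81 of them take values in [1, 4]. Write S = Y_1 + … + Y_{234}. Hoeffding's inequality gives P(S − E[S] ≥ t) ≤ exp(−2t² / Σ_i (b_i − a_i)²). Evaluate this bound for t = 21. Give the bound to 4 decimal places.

Σ(b_i − a_i)² = 153·2² + 81·3² = 1341.
Exponent = 2·21² / 1341 = 0.65772.
Bound = exp(−0.65772) = 0.51803.

0.5180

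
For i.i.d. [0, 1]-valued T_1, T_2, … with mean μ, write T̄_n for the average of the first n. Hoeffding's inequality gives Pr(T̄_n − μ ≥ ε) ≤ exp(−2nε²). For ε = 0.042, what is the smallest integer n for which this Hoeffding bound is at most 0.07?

Require exp(−2nε²) ≤ 0.07, i.e. 2nε² ≥ ln(1/0.07) = 2.659260.
So n ≥ 2.659260 / (2·0.042²) = 753.759.
The smallest integer n is 754.

754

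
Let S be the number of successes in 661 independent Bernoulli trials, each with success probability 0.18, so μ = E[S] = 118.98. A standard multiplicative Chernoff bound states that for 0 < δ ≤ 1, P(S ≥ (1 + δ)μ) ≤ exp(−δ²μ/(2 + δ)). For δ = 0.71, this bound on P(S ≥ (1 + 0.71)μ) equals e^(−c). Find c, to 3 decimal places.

c = δ²μ/(2 + δ) = 0.71²·118.98/(2 + 0.71) = 22.1320.

22.132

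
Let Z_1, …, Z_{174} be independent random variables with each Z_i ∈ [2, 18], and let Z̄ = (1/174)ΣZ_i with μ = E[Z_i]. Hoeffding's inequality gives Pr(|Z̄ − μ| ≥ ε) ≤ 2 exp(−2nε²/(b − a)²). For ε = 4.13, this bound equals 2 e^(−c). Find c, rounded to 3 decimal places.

c = 2nε²/(b − a)² = 2·174·4.13² / 16² = 23.1867.

23.187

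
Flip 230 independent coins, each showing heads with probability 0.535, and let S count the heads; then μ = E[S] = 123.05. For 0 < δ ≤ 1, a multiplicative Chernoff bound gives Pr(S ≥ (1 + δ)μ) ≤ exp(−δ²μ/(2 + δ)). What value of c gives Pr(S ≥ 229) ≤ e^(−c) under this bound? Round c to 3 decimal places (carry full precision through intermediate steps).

Write 229 = (1 + δ)μ, so δ = 229/123.05 − 1 = 0.8610321…
Then the exponent is δ²μ/(2 + δ) = (229 − μ)² / (μ·(2 + δ)) = 31.885819.

31.886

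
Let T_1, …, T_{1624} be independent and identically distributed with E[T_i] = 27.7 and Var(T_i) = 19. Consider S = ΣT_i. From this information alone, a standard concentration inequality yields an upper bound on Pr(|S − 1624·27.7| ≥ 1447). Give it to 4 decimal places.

0.0147

With mean and variance of each term known, Chebyshev's inequality bounds the deviation of the sum (or sample mean).
Var(S) = n·Var(T_i) = 1624·19 = 30856.
Chebyshev: Pr(|S − 1624·27.7| ≥ 1447) ≤ Var(S)/1447² = 30856/2093809 = 0.0147.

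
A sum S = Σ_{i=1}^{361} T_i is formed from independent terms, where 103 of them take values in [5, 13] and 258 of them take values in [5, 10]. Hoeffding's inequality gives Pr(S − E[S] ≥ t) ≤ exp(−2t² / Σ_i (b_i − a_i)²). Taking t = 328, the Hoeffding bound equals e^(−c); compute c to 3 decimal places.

16.498

Σ(b_i − a_i)² = 103·8² + 258·5² = 13042.
c = 2t² / 13042 = 2·328² / 13042 = 16.4981.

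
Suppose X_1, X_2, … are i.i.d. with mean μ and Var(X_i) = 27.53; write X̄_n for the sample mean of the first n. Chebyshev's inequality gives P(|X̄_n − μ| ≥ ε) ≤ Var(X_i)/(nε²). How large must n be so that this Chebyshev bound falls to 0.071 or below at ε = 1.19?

Require 27.53/(n·1.19²) ≤ 0.071, i.e. n ≥ 27.53/(0.071·1.19²) = 273.813.
The smallest integer n is 274.

274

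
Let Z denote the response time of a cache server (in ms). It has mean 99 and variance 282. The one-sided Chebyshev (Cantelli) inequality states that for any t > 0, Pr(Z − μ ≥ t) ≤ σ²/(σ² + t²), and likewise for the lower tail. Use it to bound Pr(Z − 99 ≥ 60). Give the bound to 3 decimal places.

Here σ² = 282 and t = 60, so σ² + t² = 3882.
Cantelli's bound: 282/3882 = 0.0726.

0.073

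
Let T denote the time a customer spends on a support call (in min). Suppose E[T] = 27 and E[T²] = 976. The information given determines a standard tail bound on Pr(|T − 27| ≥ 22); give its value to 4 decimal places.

0.5103

The first two moments determine the variance, so Chebyshev's inequality is the sharpest standard bound available.
Var(T) = E[T²] − (E[T])² = 976 − 729 = 247.
Chebyshev's inequality: Pr(|T − μ| ≥ t) ≤ Var(T)/t² = 247/484 = 0.5103.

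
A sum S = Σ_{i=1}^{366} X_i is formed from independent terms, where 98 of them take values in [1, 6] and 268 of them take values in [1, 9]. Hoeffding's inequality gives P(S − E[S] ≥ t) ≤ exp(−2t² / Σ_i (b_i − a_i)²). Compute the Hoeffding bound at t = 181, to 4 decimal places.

0.0353

Σ(b_i − a_i)² = 98·5² + 268·8² = 19602.
Exponent = 2·181² / 19602 = 3.34262.
Bound = exp(−3.34262) = 0.03534.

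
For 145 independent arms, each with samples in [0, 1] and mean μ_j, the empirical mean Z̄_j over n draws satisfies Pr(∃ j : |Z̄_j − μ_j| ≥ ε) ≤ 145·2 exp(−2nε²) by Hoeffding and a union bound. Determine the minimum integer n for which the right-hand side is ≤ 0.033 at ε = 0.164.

169

Need 2·145·exp(−2nε²) ≤ 0.033, i.e. exp(−2nε²) ≤ 0.033/290.
So 2nε² ≥ ln(290/0.033) = 9.081129.
Hence n ≥ 9.081129/(2·0.164²) = 168.819.
The smallest integer n is 169.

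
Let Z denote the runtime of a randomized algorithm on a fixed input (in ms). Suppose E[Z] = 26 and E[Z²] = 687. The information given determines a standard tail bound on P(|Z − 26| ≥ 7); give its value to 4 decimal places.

0.2245

The first two moments determine the variance, so Chebyshev's inequality is the sharpest standard bound available.
Var(Z) = E[Z²] − (E[Z])² = 687 − 676 = 11.
Chebyshev's inequality: P(|Z − μ| ≥ t) ≤ Var(Z)/t² = 11/49 = 0.2245.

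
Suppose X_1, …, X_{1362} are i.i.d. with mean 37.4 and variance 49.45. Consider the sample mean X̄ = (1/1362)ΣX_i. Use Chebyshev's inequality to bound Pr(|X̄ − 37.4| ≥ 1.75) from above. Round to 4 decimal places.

0.0119

Var(X̄) = Var(X_i)/n = 49.45/1362 = 0.036307.
Chebyshev: Pr(|X̄ − 37.4| ≥ 1.75) ≤ Var(X̄)/(1.75)² = 49.45/(1362·1.75²) = 0.0119.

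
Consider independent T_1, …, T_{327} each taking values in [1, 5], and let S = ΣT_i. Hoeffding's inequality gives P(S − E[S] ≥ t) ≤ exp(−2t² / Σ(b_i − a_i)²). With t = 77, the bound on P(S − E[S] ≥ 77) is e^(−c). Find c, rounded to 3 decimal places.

2.266

Σ(b_i − a_i)² = 327·(4)² = 5232.
c = 2t²/5232 = 2·77²/5232 = 2.2664.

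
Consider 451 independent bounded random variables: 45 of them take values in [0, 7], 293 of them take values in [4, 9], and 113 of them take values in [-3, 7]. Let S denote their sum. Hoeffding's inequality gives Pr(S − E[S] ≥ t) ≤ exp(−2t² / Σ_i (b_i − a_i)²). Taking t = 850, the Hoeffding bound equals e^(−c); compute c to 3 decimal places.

Σ(b_i − a_i)² = 45·7² + 293·5² + 113·10² = 20830.
c = 2t² / 20830 = 2·850² / 20830 = 69.3711.

69.371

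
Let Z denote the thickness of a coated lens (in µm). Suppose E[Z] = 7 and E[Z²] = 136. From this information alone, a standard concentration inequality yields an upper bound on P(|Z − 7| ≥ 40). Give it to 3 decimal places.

The first two moments determine the variance, so Chebyshev's inequality is the sharpest standard bound available.
Var(Z) = E[Z²] − (E[Z])² = 136 − 49 = 87.
Chebyshev's inequality: P(|Z − μ| ≥ t) ≤ Var(Z)/t² = 87/1600 = 0.0544.

0.054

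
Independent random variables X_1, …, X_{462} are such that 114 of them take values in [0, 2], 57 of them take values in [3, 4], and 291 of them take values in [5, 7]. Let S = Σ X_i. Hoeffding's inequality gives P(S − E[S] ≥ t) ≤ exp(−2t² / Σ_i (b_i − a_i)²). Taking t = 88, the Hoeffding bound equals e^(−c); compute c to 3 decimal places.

9.236

Σ(b_i − a_i)² = 114·2² + 57·1² + 291·2² = 1677.
c = 2t² / 1677 = 2·88² / 1677 = 9.2355.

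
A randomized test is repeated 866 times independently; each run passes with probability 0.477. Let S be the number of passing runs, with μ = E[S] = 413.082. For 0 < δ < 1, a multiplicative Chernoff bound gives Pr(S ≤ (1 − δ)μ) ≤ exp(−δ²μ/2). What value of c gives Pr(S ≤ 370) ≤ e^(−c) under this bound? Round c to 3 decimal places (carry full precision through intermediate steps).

2.247

Write 370 = (1 − δ)μ, so δ = 1 − 370/413.082 = 0.1042941…
Then the exponent is δ²μ/2 = (μ − 370)²/(2μ) = 2.246598.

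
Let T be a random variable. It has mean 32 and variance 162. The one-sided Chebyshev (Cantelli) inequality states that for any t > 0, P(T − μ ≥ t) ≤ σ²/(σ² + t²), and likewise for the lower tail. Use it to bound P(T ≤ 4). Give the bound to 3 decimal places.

0.171

Here σ² = 162 and t = 28, so σ² + t² = 946.
Cantelli's bound: 162/946 = 0.1712.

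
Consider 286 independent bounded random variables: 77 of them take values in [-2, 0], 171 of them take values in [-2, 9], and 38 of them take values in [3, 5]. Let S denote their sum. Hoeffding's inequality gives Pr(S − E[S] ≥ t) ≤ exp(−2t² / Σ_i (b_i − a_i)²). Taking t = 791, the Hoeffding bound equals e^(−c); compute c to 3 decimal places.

Σ(b_i − a_i)² = 77·2² + 171·11² + 38·2² = 21151.
c = 2t² / 21151 = 2·791² / 21151 = 59.1633.

59.163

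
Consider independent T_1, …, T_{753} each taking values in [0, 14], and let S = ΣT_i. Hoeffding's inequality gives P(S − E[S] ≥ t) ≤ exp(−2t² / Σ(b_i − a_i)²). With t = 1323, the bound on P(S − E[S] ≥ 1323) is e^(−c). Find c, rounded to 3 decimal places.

23.719

Σ(b_i − a_i)² = 753·(14)² = 147588.
c = 2t²/147588 = 2·1323²/147588 = 23.7191.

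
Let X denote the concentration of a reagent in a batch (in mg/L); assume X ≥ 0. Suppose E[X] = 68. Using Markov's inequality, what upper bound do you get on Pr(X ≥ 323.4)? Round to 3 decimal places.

0.210

Markov's inequality: for a non-negative random variable, Pr(X ≥ a) ≤ E[X]/a.
Here E[X] = 68 and a = 323.4, so the bound is 68/323.4 = 0.2103.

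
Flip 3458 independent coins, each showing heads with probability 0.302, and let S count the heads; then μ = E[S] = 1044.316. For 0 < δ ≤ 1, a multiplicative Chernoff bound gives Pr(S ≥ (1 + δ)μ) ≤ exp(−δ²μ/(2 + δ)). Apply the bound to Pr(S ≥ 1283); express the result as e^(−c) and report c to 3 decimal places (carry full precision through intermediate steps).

24.479

Write 1283 = (1 + δ)μ, so δ = 1283/1044.316 − 1 = 0.2285553…
Then the exponent is δ²μ/(2 + δ) = (1283 − μ)² / (μ·(2 + δ)) = 24.478864.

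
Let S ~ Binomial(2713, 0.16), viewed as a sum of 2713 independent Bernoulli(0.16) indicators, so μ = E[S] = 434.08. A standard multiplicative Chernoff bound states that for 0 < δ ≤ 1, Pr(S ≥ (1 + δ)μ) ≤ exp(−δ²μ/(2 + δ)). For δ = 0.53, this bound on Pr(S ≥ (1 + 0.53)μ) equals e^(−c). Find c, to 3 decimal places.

48.195

c = δ²μ/(2 + δ) = 0.53²·434.08/(2 + 0.53) = 48.1949.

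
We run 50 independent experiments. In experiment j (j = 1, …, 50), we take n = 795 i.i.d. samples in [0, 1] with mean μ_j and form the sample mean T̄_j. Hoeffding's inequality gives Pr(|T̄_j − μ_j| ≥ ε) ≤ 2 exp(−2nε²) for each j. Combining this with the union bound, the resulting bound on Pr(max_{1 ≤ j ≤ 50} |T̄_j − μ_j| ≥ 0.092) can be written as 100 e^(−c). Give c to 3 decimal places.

13.458

Union bound over the 50 events: Pr(max_{1 ≤ j ≤ 50} |T̄_j − μ_j| ≥ 0.092) ≤ 50·2·exp(−2nε²) = 100 exp(−2·795·0.092²).
So c = 2·795·0.092² = 13.4578.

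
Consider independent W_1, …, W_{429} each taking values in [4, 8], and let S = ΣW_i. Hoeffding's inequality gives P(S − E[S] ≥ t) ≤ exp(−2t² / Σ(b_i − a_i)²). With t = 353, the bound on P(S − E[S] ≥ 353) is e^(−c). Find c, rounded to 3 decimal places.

Σ(b_i − a_i)² = 429·(4)² = 6864.
c = 2t²/6864 = 2·353²/6864 = 36.3080.

36.308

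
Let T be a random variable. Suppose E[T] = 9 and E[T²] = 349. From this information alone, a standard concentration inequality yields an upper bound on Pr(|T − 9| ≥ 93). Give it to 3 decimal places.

The first two moments determine the variance, so Chebyshev's inequality is the sharpest standard bound available.
Var(T) = E[T²] − (E[T])² = 349 − 81 = 268.
Chebyshev's inequality: Pr(|T − μ| ≥ t) ≤ Var(T)/t² = 268/8649 = 0.0310.

0.031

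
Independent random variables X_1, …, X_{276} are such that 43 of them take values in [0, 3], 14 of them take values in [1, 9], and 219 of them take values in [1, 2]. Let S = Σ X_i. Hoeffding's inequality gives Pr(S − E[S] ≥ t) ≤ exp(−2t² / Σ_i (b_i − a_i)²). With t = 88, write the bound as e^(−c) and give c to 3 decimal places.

Σ(b_i − a_i)² = 43·3² + 14·8² + 219·1² = 1502.
c = 2t² / 1502 = 2·88² / 1502 = 10.3116.

10.312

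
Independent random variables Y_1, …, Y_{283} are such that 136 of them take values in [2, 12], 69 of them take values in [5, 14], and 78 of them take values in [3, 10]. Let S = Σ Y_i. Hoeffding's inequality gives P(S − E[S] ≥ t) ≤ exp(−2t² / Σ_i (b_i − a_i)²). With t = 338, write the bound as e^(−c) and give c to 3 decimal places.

9.930

Σ(b_i − a_i)² = 136·10² + 69·9² + 78·7² = 23011.
c = 2t² / 23011 = 2·338² / 23011 = 9.9295.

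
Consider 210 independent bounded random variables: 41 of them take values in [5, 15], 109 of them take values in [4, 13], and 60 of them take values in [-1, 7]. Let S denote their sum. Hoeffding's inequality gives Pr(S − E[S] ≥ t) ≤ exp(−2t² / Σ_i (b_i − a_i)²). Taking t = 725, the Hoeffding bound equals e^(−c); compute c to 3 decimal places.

Σ(b_i − a_i)² = 41·10² + 109·9² + 60·8² = 16769.
c = 2t² / 16769 = 2·725² / 16769 = 62.6901.

62.690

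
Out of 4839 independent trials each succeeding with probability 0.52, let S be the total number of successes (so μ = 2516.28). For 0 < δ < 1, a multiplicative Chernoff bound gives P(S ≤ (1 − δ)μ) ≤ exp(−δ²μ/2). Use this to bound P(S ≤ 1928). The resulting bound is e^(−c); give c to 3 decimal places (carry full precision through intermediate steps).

Write 1928 = (1 − δ)μ, so δ = 1 − 1928/2516.28 = 0.2337896…
Then the exponent is δ²μ/2 = (μ − 1928)²/(2μ) = 68.766862.

68.767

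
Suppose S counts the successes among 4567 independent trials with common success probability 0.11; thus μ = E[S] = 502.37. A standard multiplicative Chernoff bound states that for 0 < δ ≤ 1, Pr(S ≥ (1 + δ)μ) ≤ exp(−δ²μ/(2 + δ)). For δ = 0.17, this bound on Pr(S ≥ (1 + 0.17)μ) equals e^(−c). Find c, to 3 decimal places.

6.691

c = δ²μ/(2 + δ) = 0.17²·502.37/(2 + 0.17) = 6.6905.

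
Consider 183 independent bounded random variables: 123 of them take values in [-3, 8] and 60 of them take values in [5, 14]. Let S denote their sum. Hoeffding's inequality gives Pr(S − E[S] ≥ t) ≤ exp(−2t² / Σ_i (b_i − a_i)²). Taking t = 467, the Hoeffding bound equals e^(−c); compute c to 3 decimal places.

22.093

Σ(b_i − a_i)² = 123·11² + 60·9² = 19743.
c = 2t² / 19743 = 2·467² / 19743 = 22.0928.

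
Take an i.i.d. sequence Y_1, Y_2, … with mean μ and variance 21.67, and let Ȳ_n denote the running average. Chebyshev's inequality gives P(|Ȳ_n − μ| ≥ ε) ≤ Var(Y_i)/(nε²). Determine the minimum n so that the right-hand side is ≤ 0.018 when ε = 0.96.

Require 21.67/(n·0.96²) ≤ 0.018, i.e. n ≥ 21.67/(0.018·0.96²) = 1306.303.
The smallest integer n is 1307.

1307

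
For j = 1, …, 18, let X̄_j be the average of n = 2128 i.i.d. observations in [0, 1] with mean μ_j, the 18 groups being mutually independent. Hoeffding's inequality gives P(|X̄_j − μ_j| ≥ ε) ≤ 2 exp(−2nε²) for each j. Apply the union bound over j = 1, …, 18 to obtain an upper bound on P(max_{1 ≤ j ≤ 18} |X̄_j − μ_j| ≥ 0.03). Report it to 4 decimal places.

0.7812

Per-experiment Hoeffding bound: 2·exp(−2·2128·0.03²) = 2·exp(−3.83040) = 0.043402.
Union bound over 18 events: 18·0.043402 = 0.78123.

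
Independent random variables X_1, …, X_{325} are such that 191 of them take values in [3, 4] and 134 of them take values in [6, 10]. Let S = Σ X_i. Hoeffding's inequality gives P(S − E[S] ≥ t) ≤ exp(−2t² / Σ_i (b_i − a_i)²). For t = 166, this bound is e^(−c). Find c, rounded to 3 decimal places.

23.603

Σ(b_i − a_i)² = 191·1² + 134·4² = 2335.
c = 2t² / 2335 = 2·166² / 2335 = 23.6026.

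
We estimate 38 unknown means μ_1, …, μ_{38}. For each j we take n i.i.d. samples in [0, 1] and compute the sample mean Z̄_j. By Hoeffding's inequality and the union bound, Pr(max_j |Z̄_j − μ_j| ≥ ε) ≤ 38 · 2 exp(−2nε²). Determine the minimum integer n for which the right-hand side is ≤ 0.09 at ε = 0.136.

183

Need 2·38·exp(−2nε²) ≤ 0.09, i.e. exp(−2nε²) ≤ 0.09/76.
So 2nε² ≥ ln(76/0.09) = 6.738679.
Hence n ≥ 6.738679/(2·0.136²) = 182.166.
The smallest integer n is 183.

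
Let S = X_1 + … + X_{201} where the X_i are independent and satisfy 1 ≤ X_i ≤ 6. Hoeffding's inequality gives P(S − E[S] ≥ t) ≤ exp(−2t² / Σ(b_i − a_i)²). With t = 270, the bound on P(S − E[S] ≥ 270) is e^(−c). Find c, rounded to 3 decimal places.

Σ(b_i − a_i)² = 201·(5)² = 5025.
c = 2t²/5025 = 2·270²/5025 = 29.0149.

29.015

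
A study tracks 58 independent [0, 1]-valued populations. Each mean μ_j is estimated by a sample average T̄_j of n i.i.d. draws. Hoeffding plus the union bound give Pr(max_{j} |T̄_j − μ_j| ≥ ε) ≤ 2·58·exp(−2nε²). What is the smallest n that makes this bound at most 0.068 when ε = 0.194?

Need 2·58·exp(−2nε²) ≤ 0.068, i.e. exp(−2nε²) ≤ 0.068/116.
So 2nε² ≥ ln(116/0.068) = 7.441838.
Hence n ≥ 7.441838/(2·0.194²) = 98.866.
The smallest integer n is 99.

99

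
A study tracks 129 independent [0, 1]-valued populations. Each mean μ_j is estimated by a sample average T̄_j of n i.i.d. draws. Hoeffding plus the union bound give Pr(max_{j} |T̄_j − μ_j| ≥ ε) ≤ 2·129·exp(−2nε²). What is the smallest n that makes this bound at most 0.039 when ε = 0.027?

6034

Need 2·129·exp(−2nε²) ≤ 0.039, i.e. exp(−2nε²) ≤ 0.039/258.
So 2nε² ≥ ln(258/0.039) = 8.797153.
Hence n ≥ 8.797153/(2·0.027²) = 6033.713.
The smallest integer n is 6034.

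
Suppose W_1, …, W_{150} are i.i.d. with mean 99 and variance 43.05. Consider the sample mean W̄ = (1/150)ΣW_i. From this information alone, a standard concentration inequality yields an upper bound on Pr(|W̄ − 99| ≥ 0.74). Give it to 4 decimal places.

0.5241

With mean and variance of each term known, Chebyshev's inequality bounds the deviation of the sum (or sample mean).
Var(W̄) = Var(W_i)/n = 43.05/150 = 0.287.
Chebyshev: Pr(|W̄ − 99| ≥ 0.74) ≤ Var(W̄)/(0.74)² = 43.05/(150·0.74²) = 0.5241.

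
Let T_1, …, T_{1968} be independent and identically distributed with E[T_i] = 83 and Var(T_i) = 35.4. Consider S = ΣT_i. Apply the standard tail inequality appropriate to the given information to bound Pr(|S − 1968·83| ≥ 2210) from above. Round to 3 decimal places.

0.014

With mean and variance of each term known, Chebyshev's inequality bounds the deviation of the sum (or sample mean).
Var(S) = n·Var(T_i) = 1968·35.4 = 69667.2.
Chebyshev: Pr(|S − 1968·83| ≥ 2210) ≤ Var(S)/2210² = 69667.2/4884100 = 0.0143.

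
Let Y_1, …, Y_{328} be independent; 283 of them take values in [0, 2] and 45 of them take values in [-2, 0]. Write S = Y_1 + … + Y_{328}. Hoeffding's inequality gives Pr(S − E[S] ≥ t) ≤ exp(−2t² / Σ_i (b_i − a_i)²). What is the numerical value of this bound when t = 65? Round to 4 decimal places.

Σ(b_i − a_i)² = 283·2² + 45·2² = 1312.
Exponent = 2·65² / 1312 = 6.44055.
Bound = exp(−6.44055) = 0.00160.

0.0016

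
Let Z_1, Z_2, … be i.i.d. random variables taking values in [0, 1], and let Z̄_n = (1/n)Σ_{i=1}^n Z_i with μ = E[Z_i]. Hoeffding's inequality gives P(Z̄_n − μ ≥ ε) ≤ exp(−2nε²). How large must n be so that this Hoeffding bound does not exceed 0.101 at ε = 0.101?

113

Require exp(−2nε²) ≤ 0.101, i.e. 2nε² ≥ ln(1/0.101) = 2.292635.
So n ≥ 2.292635 / (2·0.101²) = 112.373.
The smallest integer n is 113.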